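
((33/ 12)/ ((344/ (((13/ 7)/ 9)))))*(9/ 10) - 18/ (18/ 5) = -481457/ 96320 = -5.00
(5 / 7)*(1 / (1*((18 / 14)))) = 0.56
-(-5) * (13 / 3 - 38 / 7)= -115 / 21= -5.48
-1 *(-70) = 70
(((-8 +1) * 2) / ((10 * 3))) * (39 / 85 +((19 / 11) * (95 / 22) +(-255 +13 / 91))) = 35556839 / 308550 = 115.24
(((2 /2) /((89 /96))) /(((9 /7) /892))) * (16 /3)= 3196928 /801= 3991.17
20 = 20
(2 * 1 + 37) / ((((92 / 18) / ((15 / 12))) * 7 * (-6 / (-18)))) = 5265 / 1288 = 4.09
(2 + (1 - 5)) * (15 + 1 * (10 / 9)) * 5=-1450 / 9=-161.11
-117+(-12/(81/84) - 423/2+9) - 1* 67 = -7181/18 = -398.94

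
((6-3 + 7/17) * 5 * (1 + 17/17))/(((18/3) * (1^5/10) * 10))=290/51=5.69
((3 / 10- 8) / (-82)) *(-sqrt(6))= -77 *sqrt(6) / 820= -0.23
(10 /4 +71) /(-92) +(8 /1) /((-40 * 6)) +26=69463 /2760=25.17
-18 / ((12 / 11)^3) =-1331 / 96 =-13.86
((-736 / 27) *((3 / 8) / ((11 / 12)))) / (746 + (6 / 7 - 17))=-2576 / 168597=-0.02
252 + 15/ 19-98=2941/ 19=154.79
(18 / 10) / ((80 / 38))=171 / 200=0.86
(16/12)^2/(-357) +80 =257024/3213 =80.00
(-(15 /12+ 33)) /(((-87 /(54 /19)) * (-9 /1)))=-137 /1102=-0.12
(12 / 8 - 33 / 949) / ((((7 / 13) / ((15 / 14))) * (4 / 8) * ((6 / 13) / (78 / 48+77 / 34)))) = 95624685 / 1945888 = 49.14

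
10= 10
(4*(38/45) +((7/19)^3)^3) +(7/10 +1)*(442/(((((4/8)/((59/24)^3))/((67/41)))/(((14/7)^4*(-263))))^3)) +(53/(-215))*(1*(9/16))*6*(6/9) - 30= -2470880930035831130279463583884137448186691459/385499375725814937136558080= -6409558836207393556.75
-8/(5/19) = -152/5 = -30.40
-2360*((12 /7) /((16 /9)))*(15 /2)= -119475 /7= -17067.86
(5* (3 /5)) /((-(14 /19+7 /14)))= -114 /47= -2.43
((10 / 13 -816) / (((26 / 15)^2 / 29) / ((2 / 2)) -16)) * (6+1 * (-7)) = -34575975 / 674206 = -51.28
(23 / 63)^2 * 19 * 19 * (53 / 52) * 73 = 738859061 / 206388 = 3579.95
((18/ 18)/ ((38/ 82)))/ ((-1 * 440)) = -41/ 8360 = -0.00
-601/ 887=-0.68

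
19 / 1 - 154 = -135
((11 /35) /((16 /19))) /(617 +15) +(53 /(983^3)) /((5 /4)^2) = 0.00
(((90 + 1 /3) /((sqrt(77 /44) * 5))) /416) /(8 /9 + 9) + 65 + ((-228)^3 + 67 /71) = -841512310 /71 + 813 * sqrt(7) /647920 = -11852286.05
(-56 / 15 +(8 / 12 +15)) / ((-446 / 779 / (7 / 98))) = -1.49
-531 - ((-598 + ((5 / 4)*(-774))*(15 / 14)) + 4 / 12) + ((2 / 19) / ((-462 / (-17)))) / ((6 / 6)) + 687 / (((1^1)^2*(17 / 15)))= 170063337 / 99484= 1709.45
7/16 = 0.44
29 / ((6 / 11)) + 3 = 337 / 6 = 56.17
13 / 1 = 13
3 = 3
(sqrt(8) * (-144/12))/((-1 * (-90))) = -4 * sqrt(2)/15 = -0.38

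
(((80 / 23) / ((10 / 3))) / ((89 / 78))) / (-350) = -0.00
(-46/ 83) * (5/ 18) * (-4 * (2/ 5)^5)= 2944/ 466875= 0.01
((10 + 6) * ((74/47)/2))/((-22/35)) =-10360/517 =-20.04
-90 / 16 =-45 / 8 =-5.62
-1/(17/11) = -11/17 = -0.65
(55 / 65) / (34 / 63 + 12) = 693 / 10270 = 0.07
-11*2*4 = -88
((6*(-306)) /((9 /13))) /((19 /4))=-10608 /19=-558.32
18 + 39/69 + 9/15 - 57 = -4351/115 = -37.83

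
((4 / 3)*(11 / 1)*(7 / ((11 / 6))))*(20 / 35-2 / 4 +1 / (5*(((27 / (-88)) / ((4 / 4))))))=-4388 / 135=-32.50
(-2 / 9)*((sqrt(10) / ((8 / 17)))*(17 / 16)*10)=-1445*sqrt(10) / 288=-15.87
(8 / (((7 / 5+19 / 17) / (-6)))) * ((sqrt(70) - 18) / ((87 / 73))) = 893520 / 3103 - 49640 * sqrt(70) / 3103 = 154.11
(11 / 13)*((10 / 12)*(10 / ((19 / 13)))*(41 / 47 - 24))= -298925 / 2679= -111.58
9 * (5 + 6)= 99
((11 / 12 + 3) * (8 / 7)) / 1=94 / 21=4.48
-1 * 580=-580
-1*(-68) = 68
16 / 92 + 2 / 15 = 106 / 345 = 0.31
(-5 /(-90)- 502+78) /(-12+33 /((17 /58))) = -129727 /30780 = -4.21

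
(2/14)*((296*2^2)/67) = 1184/469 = 2.52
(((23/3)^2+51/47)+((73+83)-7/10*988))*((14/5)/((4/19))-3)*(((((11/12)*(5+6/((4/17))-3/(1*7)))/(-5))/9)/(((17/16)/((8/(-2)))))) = -1919770898848/169887375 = -11300.26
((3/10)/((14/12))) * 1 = 9/35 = 0.26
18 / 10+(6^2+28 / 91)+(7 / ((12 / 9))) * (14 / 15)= 5591 / 130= 43.01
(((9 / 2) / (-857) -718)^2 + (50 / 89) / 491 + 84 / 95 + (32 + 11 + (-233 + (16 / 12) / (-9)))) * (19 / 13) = 169697824915958844487 / 225304701694020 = 753192.56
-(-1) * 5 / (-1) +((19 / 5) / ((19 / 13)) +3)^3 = 21327 / 125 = 170.62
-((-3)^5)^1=243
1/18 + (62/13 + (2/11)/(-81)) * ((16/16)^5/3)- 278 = -276.36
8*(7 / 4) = 14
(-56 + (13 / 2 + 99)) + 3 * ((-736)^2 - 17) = 3250173 / 2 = 1625086.50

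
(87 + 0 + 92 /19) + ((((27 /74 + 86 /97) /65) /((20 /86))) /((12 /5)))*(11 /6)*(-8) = 1121094883 /12274380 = 91.34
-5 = -5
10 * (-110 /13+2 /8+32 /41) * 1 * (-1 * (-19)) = -1505085 /1066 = -1411.90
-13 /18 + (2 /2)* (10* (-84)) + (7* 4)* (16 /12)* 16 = -4381 /18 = -243.39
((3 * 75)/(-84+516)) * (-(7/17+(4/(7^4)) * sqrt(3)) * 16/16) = -0.22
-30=-30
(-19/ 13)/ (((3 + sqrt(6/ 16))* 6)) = -76/ 897 + 19* sqrt(6)/ 2691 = -0.07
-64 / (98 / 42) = -192 / 7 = -27.43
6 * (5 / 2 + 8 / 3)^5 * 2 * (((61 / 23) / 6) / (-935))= -1746378211 / 83611440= -20.89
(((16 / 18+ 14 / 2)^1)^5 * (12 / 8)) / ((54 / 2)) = 1804229351 / 1062882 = 1697.49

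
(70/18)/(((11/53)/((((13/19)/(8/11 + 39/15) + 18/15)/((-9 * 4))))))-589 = -7307970619/12392028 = -589.73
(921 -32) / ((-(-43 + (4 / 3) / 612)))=408051 / 19736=20.68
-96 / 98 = -48 / 49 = -0.98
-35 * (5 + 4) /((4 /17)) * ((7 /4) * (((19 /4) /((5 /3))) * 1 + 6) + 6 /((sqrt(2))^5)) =-1326969 /64-16065 * sqrt(2) /16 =-22153.85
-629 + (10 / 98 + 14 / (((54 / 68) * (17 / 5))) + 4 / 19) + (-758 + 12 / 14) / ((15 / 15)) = -34705276 / 25137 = -1380.65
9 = 9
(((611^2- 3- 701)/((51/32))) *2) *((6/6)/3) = 23847488/153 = 155865.93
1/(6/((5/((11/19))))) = 95/66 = 1.44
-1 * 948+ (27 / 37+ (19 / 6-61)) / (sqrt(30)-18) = -943.44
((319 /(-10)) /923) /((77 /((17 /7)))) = -493 /452270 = -0.00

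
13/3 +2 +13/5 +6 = 224/15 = 14.93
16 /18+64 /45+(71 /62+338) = 952663 /2790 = 341.46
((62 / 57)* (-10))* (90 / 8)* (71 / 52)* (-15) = 2476125 / 988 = 2506.20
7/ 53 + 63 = 3346/ 53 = 63.13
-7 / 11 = -0.64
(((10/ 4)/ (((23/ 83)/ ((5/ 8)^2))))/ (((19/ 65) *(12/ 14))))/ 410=944125/ 27520512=0.03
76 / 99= 0.77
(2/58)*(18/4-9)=-0.16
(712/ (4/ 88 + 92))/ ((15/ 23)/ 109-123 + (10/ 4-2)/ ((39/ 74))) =-510505424/ 8054596125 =-0.06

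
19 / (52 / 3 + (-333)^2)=57 / 332719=0.00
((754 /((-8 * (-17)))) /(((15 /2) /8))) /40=377 /2550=0.15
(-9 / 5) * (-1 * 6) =54 / 5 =10.80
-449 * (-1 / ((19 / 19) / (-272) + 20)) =122128 / 5439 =22.45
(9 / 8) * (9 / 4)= 81 / 32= 2.53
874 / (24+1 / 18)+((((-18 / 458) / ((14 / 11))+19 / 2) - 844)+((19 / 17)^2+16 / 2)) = -158258954090 / 200594611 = -788.95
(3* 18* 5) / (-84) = -45 / 14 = -3.21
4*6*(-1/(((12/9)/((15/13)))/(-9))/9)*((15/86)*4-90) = -1036800/559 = -1854.74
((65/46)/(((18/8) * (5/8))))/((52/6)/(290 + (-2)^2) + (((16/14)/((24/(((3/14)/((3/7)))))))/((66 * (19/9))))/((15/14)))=21301280/628291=33.90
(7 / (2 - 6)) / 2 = -7 / 8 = -0.88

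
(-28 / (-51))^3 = 21952 / 132651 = 0.17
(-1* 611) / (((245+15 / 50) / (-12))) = 73320 / 2453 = 29.89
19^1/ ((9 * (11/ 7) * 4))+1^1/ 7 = 0.48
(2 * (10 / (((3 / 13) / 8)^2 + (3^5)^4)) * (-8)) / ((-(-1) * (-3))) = 346112 / 22627836048735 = 0.00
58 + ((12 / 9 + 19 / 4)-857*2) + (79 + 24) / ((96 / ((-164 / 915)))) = -36236393 / 21960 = -1650.11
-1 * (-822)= 822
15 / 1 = 15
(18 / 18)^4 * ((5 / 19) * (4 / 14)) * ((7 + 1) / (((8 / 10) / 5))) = 500 / 133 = 3.76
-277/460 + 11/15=181/1380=0.13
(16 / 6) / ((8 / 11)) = 11 / 3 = 3.67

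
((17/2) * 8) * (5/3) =340/3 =113.33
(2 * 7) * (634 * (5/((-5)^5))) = -8876/625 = -14.20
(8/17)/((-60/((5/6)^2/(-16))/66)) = 55/2448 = 0.02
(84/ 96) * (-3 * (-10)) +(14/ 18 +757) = 784.03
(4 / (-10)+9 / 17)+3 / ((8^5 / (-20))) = 88837 / 696320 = 0.13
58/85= 0.68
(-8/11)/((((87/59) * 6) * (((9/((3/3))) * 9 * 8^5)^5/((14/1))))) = -0.00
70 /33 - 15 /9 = 5 /11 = 0.45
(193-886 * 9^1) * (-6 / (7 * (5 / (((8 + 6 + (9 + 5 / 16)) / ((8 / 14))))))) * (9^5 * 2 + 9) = 1028350444473 / 160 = 6427190277.96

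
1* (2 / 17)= 2 / 17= 0.12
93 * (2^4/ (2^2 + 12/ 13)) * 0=0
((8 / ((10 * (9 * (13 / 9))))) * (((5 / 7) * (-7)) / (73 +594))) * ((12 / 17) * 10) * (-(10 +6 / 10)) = 5088 / 147407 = 0.03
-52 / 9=-5.78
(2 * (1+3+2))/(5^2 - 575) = -6/275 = -0.02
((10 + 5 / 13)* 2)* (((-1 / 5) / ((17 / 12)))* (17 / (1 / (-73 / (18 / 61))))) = 12331.38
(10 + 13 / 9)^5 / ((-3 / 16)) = -1047061.77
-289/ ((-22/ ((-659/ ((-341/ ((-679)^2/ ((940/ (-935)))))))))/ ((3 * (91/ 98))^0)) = -1492697231347/ 128216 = -11642051.16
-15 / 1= -15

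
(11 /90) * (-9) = -11 /10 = -1.10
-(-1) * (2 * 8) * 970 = 15520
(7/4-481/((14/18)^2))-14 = -158245/196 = -807.37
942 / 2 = 471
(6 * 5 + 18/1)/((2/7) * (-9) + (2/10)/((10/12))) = -20.59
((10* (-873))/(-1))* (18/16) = 39285/4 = 9821.25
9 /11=0.82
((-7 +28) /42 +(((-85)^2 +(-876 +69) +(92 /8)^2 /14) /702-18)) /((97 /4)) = -12149 /35308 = -0.34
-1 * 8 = -8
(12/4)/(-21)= -1/7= -0.14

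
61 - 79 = -18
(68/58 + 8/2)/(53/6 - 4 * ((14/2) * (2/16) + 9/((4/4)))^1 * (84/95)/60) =106875/170491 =0.63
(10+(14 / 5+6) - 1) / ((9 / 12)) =356 / 15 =23.73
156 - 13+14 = 157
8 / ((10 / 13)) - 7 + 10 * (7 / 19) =673 / 95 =7.08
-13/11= -1.18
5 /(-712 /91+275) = 455 /24313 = 0.02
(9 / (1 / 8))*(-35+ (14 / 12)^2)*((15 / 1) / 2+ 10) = -42385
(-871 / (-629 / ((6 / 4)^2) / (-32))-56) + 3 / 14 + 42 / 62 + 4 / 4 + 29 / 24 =-499895483 / 3275832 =-152.60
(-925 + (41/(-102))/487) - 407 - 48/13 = -862539869/645762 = -1335.69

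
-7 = -7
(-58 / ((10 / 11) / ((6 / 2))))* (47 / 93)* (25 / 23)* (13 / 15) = -194909 / 2139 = -91.12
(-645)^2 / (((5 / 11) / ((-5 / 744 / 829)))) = -7.42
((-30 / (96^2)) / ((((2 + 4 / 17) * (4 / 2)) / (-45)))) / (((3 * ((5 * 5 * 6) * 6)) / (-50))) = -425 / 700416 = -0.00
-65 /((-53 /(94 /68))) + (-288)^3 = -43045942289 /1802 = -23887870.30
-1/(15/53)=-53/15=-3.53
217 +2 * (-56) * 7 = -567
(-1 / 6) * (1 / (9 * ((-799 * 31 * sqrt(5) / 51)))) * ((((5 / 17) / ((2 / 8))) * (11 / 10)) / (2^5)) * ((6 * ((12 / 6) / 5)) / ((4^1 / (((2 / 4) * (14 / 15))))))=0.00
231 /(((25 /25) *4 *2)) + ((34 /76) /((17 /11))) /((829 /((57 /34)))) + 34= 7088845 /112744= 62.88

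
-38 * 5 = -190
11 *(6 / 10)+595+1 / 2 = 6021 / 10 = 602.10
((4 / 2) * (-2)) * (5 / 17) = -20 / 17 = -1.18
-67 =-67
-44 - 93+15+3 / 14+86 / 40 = -16749 / 140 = -119.64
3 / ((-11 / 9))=-27 / 11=-2.45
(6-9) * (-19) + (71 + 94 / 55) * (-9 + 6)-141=-302.13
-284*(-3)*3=2556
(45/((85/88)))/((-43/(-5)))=5.42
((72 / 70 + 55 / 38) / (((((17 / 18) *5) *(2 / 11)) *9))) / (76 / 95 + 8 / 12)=9879 / 45220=0.22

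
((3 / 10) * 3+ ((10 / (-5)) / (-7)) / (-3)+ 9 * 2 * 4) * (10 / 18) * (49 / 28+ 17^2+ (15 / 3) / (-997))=5909152633 / 502488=11759.79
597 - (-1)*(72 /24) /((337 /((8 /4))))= 201195 /337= 597.02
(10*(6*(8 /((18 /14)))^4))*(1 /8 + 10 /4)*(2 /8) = 43025920 /729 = 59020.47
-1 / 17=-0.06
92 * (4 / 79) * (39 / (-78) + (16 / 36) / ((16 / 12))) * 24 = -1472 / 79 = -18.63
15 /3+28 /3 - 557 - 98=-1922 /3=-640.67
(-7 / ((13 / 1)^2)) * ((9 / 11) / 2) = -63 / 3718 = -0.02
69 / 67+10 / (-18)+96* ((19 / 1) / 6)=183598 / 603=304.47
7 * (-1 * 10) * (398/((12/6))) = -13930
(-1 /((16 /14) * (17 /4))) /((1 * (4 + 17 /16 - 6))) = 56 /255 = 0.22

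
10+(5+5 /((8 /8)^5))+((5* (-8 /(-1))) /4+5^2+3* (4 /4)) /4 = 59 /2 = 29.50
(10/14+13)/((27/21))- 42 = -94/3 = -31.33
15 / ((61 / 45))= 675 / 61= 11.07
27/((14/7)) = 27/2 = 13.50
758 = 758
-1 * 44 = -44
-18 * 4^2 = -288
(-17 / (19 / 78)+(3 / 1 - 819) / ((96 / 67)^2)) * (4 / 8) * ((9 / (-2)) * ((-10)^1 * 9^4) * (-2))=167752205685 / 1216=137954116.52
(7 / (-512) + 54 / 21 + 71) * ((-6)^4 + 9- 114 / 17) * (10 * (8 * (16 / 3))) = 1385380905 / 34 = 40746497.21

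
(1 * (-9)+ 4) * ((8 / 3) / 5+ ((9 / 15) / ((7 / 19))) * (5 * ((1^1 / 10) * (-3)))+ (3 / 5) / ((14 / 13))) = 142 / 21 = 6.76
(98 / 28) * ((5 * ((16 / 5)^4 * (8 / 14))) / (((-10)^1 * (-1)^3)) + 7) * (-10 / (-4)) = 161697 / 500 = 323.39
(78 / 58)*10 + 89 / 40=18181 / 1160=15.67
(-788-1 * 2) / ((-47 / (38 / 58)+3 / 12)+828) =-1.04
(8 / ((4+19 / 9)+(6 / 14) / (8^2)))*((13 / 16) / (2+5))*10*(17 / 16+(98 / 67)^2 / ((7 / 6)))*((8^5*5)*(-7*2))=-1116553052160000 / 110730163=-10083549.25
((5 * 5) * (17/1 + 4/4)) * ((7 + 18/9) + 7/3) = 5100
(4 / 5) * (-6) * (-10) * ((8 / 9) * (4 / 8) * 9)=192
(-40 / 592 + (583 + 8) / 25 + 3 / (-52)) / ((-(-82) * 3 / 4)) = 1131059 / 2958150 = 0.38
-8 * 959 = -7672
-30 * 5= -150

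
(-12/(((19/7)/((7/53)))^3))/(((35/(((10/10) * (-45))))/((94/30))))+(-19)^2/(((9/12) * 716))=1858441861543/2741780615955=0.68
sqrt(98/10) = 7 * sqrt(5)/5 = 3.13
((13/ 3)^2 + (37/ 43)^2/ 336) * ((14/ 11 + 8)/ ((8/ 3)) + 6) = 4865275081/ 27335616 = 177.98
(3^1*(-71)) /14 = -213 /14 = -15.21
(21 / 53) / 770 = 3 / 5830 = 0.00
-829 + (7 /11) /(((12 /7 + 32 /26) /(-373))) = -2681493 /2948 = -909.60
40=40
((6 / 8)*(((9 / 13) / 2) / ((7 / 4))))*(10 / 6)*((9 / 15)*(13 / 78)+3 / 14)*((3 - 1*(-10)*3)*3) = 9801 / 1274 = 7.69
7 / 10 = 0.70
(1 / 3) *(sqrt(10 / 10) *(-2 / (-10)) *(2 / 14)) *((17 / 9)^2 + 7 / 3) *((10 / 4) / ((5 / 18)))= 478 / 945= 0.51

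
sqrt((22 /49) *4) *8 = 16 *sqrt(22) /7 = 10.72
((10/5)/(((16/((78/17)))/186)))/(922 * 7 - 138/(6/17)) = 1209/68714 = 0.02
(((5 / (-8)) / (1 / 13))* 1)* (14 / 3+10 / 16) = -8255 / 192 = -42.99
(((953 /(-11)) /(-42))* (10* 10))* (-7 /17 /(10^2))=-953 /1122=-0.85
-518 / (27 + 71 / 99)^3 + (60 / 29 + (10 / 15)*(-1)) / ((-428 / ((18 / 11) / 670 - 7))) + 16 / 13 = 1.23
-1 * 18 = -18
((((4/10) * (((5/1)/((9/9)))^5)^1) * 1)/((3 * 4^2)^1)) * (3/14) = 625/112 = 5.58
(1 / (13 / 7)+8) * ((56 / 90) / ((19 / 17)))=17612 / 3705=4.75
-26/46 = -0.57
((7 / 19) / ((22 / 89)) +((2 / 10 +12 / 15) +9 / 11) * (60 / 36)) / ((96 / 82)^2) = 9529589 / 2889216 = 3.30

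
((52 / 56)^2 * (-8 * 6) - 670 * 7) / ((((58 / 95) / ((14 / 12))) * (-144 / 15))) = 55061525 / 58464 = 941.80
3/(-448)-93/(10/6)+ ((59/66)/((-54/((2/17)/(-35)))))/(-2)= -1893481973/33929280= -55.81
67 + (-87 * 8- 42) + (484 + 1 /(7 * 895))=-1171554 /6265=-187.00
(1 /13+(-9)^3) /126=-4738 /819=-5.79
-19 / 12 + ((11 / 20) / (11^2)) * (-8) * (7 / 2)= -1129 / 660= -1.71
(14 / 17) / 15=14 / 255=0.05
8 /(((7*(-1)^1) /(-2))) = 16 /7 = 2.29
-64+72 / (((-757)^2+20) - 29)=-4584311 / 71630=-64.00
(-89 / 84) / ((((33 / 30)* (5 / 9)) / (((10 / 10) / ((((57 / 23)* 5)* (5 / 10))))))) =-2047 / 7315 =-0.28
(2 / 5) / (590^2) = 1 / 870250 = 0.00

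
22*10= 220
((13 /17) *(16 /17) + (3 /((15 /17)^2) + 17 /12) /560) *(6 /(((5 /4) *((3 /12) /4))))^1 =70801818 /1264375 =56.00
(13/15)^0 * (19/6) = 19/6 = 3.17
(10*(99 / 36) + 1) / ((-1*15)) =-19 / 10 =-1.90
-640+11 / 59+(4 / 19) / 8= -1434403 / 2242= -639.79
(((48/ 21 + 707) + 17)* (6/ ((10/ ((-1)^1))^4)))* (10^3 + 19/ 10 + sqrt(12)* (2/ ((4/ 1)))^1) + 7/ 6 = 3813* sqrt(3)/ 8750 + 114913591/ 262500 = 438.52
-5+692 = 687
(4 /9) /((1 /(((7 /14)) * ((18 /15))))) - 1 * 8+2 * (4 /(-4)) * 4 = -236 /15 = -15.73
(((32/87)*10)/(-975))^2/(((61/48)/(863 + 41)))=59244544/5852161575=0.01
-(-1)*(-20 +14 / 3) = -46 / 3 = -15.33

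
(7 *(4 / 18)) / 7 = 2 / 9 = 0.22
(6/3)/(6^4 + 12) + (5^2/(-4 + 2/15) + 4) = -23366/9483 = -2.46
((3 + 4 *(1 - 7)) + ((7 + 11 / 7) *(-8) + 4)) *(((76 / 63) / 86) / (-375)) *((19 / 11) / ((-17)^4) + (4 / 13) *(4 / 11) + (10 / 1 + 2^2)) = 0.05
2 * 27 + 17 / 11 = 55.55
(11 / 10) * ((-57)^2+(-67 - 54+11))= 3452.90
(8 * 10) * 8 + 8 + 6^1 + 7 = 661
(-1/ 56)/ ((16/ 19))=-19/ 896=-0.02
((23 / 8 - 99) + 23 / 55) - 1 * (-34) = -27151 / 440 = -61.71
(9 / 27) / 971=1 / 2913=0.00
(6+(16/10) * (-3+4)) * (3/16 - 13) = -779/8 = -97.38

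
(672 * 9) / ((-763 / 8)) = -6912 / 109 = -63.41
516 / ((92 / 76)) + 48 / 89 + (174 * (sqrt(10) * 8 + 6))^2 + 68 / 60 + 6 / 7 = 2906496 * sqrt(10) + 4399075674683 / 214935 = 29658152.16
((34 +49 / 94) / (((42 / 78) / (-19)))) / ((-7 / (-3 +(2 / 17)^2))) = -691707445 / 1331134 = -519.64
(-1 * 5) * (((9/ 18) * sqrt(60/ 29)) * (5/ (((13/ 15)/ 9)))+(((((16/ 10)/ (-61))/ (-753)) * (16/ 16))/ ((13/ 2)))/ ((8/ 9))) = -3375 * sqrt(435)/ 377 - 6/ 199043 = -186.71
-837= -837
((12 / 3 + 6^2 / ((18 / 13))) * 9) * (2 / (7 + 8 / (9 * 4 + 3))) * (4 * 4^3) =5391360 / 281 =19186.33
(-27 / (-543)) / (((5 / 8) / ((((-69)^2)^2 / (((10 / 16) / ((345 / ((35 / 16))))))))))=14414112912384 / 31675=455062759.66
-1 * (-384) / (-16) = -24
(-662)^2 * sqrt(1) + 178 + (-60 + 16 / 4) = 438366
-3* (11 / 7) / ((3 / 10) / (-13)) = 1430 / 7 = 204.29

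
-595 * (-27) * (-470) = -7550550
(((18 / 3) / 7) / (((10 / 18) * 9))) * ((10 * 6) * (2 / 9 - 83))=-5960 / 7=-851.43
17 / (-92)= -17 / 92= -0.18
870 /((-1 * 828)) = -145 /138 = -1.05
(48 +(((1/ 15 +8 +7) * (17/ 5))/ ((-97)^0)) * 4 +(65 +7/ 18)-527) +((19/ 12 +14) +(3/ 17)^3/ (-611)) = -521747354287/ 2701658700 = -193.12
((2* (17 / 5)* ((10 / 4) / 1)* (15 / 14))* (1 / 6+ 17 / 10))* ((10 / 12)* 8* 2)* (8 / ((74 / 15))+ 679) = 34248880 / 111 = 308548.47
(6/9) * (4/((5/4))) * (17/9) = 544/135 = 4.03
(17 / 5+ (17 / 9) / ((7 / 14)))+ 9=728 / 45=16.18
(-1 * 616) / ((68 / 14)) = -2156 / 17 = -126.82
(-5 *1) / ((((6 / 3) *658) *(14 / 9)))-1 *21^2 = -8125029 / 18424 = -441.00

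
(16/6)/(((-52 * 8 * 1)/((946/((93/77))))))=-36421/7254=-5.02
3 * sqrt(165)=38.54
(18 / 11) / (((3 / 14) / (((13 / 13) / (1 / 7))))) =53.45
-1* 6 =-6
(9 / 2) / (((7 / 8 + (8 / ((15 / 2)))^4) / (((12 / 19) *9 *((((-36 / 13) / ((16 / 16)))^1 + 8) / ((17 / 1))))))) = 787320000 / 217029761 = 3.63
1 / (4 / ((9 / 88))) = 9 / 352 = 0.03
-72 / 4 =-18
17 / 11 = 1.55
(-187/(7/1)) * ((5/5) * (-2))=374/7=53.43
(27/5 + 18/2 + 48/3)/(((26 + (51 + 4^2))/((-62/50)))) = -152/375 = -0.41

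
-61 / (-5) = 61 / 5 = 12.20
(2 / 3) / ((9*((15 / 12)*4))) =2 / 135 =0.01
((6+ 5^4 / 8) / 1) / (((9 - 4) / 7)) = 4711 / 40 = 117.78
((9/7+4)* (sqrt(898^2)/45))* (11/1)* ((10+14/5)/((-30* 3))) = -11695552/70875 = -165.02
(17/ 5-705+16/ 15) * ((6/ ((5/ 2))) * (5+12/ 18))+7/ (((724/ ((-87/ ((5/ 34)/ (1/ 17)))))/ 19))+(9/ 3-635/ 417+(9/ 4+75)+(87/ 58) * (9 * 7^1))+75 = -23361185493/ 2515900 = -9285.42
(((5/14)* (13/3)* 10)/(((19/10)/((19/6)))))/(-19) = -1625/1197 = -1.36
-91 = -91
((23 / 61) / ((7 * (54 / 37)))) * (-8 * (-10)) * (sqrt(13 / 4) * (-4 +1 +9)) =31.94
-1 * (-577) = 577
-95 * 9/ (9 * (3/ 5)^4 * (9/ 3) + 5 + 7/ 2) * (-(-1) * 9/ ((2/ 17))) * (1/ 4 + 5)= -1716946875/ 59996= -28617.69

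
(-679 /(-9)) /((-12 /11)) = -7469 /108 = -69.16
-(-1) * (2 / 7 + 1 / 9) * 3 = 25 / 21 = 1.19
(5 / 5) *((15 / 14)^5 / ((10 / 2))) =151875 / 537824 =0.28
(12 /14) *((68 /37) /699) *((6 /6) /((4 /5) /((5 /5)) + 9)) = 680 /2957003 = 0.00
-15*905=-13575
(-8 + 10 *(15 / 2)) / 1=67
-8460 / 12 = -705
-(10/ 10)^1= -1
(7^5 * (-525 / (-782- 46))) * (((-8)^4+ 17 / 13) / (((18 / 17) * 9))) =887764647875 / 193752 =4581963.79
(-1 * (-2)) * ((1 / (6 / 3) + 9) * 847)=16093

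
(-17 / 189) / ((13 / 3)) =-17 / 819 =-0.02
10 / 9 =1.11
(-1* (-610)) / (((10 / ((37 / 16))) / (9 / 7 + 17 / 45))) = 295667 / 1260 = 234.66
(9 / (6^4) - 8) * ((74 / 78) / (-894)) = 42587 / 5020704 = 0.01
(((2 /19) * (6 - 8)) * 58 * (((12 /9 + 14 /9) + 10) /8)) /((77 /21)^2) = -1.46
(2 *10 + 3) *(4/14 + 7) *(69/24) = 26979/56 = 481.77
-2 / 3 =-0.67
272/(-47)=-272/47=-5.79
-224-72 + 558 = 262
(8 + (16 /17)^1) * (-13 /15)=-7.75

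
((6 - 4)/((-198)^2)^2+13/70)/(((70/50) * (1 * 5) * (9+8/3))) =4995099287/2196562876200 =0.00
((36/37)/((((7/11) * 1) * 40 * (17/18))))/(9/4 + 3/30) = 3564/206941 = 0.02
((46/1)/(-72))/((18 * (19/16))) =-46/1539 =-0.03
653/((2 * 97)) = 653/194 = 3.37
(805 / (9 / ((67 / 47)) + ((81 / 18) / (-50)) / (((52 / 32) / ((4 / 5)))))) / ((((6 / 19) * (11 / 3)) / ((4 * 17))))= 56618266250 / 7508061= 7541.00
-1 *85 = -85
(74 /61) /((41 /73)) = 2.16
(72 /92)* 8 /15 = 48 /115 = 0.42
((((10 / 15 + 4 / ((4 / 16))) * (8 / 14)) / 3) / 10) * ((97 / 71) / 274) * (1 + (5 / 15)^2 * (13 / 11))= 15520 / 8666757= 0.00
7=7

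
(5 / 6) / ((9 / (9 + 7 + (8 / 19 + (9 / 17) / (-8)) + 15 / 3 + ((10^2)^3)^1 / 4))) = 358919545 / 15504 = 23150.13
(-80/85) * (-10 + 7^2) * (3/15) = -7.34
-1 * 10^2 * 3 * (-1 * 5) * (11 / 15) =1100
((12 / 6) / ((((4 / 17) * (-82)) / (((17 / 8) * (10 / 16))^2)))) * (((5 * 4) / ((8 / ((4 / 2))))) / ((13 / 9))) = -5527125 / 8732672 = -0.63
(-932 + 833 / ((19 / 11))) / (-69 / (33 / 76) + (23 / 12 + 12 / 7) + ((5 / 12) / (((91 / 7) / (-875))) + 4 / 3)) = 5132127 / 2076757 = 2.47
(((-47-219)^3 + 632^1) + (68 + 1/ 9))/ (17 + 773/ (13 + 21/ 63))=-6775342520/ 26991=-251022.29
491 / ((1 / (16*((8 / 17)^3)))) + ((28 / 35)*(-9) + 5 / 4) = 79860793 / 98260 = 812.75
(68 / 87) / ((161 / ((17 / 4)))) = 289 / 14007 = 0.02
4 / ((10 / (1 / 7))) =2 / 35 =0.06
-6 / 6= -1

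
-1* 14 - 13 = -27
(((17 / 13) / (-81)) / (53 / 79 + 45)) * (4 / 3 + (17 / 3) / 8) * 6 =-65807 / 15196896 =-0.00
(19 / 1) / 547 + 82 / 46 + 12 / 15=2.62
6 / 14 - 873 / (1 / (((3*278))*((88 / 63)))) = -1017003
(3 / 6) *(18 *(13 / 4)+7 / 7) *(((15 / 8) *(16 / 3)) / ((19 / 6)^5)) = 2313360 / 2476099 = 0.93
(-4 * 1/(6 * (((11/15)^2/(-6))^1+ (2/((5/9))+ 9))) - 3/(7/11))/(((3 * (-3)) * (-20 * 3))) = -187879/21280140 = -0.01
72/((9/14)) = 112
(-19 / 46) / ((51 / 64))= -608 / 1173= -0.52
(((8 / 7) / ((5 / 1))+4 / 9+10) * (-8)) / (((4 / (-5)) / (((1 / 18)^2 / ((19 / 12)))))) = 6724 / 32319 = 0.21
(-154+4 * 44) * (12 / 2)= 132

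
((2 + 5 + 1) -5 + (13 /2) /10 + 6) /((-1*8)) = -193 /160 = -1.21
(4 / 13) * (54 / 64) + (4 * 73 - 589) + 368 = 71.26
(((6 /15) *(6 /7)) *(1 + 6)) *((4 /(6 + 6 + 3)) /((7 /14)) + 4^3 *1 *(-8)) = -30688 /25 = -1227.52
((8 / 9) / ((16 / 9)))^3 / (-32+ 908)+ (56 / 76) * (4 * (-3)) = -1177325 / 133152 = -8.84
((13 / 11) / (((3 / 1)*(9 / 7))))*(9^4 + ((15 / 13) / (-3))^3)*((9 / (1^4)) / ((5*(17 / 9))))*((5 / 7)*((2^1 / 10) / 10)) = 27.37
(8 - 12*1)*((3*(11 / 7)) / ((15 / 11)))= -484 / 35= -13.83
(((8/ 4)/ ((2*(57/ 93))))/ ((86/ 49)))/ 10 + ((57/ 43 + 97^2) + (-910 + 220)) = 142491639/ 16340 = 8720.42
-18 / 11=-1.64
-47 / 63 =-0.75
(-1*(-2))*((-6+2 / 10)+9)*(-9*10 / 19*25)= -14400 / 19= -757.89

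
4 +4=8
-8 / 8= -1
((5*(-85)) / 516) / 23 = -425 / 11868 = -0.04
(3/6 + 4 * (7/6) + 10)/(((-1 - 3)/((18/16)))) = -273/64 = -4.27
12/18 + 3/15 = 13/15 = 0.87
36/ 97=0.37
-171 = -171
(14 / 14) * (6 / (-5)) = -6 / 5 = -1.20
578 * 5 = 2890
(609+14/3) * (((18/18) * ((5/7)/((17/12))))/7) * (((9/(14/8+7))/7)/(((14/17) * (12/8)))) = 12624/2401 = 5.26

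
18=18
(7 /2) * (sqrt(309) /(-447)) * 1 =-7 * sqrt(309) /894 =-0.14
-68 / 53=-1.28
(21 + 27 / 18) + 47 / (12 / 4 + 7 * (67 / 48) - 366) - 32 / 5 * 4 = -109633 / 33910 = -3.23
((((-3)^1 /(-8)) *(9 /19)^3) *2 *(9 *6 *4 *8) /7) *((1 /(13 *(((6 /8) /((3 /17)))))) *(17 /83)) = 3779136 /51806027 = 0.07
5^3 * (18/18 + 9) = 1250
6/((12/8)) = 4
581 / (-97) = -581 / 97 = -5.99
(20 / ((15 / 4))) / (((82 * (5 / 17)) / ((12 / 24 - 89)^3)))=-31422987 / 205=-153282.86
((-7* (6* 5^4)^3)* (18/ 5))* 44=-58471875000000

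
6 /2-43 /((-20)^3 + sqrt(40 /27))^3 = 451396803483 * sqrt(30) /64497249921024103679999200 + 241864687210611341270202 /80621562401280129599999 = 3.00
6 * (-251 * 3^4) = -121986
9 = 9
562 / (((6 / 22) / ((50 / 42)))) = 154550 / 63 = 2453.17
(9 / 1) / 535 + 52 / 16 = 6991 / 2140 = 3.27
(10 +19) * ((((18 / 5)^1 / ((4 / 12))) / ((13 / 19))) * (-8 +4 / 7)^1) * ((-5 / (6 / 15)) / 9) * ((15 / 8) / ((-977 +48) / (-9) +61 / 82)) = 45746775 / 537089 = 85.18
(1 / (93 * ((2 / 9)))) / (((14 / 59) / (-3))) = -531 / 868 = -0.61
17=17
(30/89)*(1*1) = 30/89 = 0.34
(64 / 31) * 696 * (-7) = -311808 / 31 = -10058.32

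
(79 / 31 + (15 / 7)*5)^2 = 8282884 / 47089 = 175.90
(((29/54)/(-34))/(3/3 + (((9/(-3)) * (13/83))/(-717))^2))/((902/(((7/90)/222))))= -79881833507/13020476302450457280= -0.00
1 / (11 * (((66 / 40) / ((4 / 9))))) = 80 / 3267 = 0.02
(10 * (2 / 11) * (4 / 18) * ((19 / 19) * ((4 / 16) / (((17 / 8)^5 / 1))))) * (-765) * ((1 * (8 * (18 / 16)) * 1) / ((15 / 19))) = -18677760 / 918731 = -20.33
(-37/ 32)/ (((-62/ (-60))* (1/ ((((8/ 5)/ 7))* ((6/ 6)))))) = -111/ 434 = -0.26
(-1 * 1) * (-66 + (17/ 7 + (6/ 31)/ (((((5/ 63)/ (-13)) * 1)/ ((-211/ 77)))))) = -278129/ 11935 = -23.30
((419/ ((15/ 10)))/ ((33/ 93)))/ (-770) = -12989/ 12705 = -1.02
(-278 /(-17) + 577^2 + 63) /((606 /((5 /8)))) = 14152855 /41208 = 343.45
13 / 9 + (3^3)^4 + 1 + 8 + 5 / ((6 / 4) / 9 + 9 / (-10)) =52613018 / 99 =531444.63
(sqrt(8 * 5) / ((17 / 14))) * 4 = 112 * sqrt(10) / 17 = 20.83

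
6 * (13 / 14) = 39 / 7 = 5.57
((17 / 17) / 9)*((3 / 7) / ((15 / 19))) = 19 / 315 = 0.06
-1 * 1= -1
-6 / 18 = -1 / 3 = -0.33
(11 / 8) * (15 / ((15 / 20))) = 55 / 2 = 27.50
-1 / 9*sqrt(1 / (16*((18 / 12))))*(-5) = 5*sqrt(6) / 108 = 0.11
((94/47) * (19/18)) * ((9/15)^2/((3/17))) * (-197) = -63631/75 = -848.41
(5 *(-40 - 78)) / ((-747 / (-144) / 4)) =-37760 / 83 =-454.94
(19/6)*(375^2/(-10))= -44531.25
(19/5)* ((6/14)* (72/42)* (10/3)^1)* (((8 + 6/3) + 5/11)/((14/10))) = 262200/3773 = 69.49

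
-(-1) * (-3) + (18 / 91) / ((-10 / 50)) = -363 / 91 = -3.99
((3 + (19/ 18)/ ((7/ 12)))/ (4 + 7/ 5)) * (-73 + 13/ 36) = -1320575/ 20412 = -64.70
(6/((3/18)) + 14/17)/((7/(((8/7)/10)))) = 2504/4165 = 0.60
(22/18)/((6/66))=13.44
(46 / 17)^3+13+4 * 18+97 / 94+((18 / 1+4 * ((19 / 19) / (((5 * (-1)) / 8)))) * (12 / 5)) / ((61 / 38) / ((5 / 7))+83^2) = 320020821953531 / 3023403160070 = 105.85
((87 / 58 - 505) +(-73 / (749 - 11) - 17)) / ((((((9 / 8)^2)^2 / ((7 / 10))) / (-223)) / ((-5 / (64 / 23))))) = -220704070496 / 2421009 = -91162.02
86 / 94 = 43 / 47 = 0.91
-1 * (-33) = 33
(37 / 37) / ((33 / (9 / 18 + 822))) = 1645 / 66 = 24.92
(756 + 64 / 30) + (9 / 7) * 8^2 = 840.42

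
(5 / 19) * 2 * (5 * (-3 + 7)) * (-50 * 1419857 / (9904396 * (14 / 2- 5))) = -37.73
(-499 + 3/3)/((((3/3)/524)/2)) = -521904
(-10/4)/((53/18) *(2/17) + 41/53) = -40545/18164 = -2.23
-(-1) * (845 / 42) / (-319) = -845 / 13398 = -0.06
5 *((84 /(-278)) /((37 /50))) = -10500 /5143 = -2.04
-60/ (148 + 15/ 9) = -180/ 449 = -0.40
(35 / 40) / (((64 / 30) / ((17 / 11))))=1785 / 2816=0.63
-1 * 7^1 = -7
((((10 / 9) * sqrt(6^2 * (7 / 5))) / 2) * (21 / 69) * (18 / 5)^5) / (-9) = -80.65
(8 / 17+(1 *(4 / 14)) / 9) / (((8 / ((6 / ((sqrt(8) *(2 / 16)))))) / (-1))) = -269 *sqrt(2) / 357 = -1.07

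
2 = 2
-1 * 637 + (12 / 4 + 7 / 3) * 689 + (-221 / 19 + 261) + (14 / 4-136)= 359617 / 114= 3154.54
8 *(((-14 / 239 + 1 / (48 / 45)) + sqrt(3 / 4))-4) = -11935 / 478 + 4 *sqrt(3) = -18.04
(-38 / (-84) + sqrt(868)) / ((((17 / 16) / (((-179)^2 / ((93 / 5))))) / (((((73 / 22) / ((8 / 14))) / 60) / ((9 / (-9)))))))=-16372951 * sqrt(217) / 52173-44440867 / 626076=-4693.85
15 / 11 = 1.36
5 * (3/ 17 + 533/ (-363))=-39860/ 6171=-6.46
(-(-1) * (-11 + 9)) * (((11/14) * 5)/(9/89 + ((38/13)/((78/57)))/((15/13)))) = -954525/237188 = -4.02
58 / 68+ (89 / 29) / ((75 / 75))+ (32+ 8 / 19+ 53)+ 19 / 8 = 6872977 / 74936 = 91.72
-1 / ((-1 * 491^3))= 1 / 118370771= 0.00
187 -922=-735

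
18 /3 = 6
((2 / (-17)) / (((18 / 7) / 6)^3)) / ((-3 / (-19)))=-13034 / 1377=-9.47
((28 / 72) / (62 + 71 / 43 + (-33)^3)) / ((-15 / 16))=1204 / 104122395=0.00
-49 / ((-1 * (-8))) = -49 / 8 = -6.12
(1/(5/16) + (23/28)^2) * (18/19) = 3.67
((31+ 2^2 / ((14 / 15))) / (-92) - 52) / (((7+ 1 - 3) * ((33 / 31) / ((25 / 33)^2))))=-43574375 / 7714476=-5.65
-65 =-65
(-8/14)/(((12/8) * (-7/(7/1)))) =8/21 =0.38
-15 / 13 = -1.15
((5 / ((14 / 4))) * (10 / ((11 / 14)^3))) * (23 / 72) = 112700 / 11979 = 9.41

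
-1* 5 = -5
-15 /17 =-0.88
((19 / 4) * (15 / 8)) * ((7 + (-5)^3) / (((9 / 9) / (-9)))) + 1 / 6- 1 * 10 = 453533 / 48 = 9448.60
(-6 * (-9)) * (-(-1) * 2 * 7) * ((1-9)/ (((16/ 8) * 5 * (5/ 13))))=-39312/ 25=-1572.48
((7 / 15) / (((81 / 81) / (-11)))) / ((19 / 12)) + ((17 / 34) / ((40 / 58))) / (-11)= -5531 / 1672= -3.31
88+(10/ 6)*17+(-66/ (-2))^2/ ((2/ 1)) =3965/ 6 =660.83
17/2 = 8.50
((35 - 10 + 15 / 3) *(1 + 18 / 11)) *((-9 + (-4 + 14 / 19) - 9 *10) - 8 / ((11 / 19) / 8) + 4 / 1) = -37967670 / 2299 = -16514.86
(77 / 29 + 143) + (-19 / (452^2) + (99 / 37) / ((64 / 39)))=129150704821 / 876872768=147.29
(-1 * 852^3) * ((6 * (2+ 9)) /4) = -10204758432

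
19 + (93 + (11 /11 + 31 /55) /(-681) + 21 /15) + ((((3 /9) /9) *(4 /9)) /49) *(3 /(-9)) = 50572682137 /445976685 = 113.40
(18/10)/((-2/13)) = -117/10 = -11.70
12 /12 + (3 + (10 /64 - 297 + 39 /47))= -439189 /1504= -292.01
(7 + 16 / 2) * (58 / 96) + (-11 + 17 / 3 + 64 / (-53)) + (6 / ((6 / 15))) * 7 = 273535 / 2544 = 107.52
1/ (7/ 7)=1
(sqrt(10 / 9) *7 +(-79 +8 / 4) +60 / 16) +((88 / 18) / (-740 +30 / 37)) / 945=-34077624631 / 465223500 +7 *sqrt(10) / 3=-65.87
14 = 14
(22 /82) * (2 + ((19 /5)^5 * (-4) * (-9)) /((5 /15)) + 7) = 2941914987 /128125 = 22961.29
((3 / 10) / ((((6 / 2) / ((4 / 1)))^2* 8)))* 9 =3 / 5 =0.60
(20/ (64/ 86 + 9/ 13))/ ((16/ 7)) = 19565/ 3212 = 6.09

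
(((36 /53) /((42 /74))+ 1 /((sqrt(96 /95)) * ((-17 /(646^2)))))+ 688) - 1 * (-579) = 470501 /371 - 6137 * sqrt(570) /6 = -23151.61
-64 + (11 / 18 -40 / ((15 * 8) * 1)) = -1147 / 18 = -63.72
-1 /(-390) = 1 /390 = 0.00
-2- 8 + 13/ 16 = -147/ 16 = -9.19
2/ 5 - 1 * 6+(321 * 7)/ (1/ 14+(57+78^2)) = -450002/ 85975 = -5.23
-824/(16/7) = -721/2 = -360.50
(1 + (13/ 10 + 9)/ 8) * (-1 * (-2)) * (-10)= -183/ 4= -45.75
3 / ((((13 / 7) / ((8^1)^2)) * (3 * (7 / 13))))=64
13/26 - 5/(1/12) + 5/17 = -2013/34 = -59.21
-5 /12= -0.42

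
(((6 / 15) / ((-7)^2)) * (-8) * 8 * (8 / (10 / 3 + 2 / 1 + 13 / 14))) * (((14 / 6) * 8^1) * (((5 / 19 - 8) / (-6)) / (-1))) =401408 / 24985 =16.07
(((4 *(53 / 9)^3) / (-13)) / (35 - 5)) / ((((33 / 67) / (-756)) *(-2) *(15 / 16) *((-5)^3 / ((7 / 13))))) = 31280844224 / 4235034375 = 7.39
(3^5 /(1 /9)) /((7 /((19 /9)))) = 4617 /7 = 659.57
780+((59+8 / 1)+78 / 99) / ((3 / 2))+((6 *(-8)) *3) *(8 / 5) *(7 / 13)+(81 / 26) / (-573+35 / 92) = 237682921724 / 339002235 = 701.12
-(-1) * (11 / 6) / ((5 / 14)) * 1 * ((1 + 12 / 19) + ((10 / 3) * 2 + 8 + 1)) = 75922 / 855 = 88.80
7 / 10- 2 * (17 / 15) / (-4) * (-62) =-1033 / 30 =-34.43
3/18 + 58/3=19.50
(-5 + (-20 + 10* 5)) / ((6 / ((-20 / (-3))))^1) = 250 / 9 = 27.78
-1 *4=-4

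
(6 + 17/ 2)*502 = 7279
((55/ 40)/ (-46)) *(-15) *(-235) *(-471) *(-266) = -2428982325/ 184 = -13200990.90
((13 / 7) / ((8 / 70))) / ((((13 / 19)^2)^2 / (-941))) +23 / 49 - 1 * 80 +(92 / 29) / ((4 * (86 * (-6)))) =-28131480559685 / 402729873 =-69851.98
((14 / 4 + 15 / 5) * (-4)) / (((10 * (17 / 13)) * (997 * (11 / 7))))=-1183 / 932195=-0.00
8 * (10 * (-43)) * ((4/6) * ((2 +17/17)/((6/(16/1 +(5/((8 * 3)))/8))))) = -661555/36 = -18376.53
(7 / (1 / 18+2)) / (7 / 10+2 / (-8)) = 280 / 37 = 7.57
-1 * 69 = -69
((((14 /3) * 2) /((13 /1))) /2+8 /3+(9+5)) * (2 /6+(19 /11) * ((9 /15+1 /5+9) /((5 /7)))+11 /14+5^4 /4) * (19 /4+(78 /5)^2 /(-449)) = 65592100838861 /5056301250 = 12972.35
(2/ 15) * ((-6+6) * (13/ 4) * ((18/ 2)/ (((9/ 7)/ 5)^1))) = 0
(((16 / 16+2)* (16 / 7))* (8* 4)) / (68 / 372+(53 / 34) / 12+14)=19427328 / 1267189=15.33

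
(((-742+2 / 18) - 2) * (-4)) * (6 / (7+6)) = 4120 / 3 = 1373.33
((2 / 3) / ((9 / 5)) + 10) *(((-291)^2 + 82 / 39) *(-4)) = -3698957920 / 1053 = -3512780.55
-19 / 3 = -6.33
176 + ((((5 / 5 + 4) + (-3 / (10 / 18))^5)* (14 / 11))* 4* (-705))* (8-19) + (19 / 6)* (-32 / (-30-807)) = -284183641821392 / 1569375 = -181080775.35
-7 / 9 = -0.78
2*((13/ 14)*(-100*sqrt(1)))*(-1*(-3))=-3900/ 7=-557.14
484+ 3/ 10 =4843/ 10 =484.30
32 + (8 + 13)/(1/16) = 368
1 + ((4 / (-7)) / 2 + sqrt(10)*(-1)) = -2.45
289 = 289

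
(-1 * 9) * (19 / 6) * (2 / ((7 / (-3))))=171 / 7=24.43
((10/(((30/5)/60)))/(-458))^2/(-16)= -625/209764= -0.00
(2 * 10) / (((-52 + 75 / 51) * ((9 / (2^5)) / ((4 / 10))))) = -4352 / 7731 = -0.56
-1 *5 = -5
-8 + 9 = 1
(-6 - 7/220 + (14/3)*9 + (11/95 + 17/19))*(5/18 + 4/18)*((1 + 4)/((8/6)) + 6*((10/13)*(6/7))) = 7883121/55328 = 142.48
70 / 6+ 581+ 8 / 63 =37346 / 63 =592.79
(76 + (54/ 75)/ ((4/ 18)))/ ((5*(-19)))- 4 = -11481/ 2375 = -4.83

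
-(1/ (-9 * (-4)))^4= -1/ 1679616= -0.00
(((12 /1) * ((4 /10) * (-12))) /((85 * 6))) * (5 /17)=-0.03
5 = 5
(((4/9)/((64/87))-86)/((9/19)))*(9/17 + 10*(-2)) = 25778611/7344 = 3510.16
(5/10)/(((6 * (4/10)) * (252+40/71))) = 0.00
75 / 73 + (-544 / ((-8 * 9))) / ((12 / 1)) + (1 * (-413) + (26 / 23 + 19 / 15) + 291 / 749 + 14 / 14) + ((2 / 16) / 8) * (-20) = -1107918647369 / 2716353360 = -407.87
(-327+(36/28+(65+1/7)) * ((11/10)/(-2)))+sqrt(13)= -10179/28+sqrt(13)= -359.93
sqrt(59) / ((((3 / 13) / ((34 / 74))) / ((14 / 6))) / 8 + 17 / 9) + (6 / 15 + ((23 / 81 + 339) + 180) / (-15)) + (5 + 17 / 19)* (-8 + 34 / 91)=-23760632 / 300105 + 111384* sqrt(59) / 213389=-75.17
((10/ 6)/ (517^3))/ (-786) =-5/ 325848277854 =-0.00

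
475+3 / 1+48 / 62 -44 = 13478 / 31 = 434.77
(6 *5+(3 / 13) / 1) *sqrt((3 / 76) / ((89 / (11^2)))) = 4323 *sqrt(5073) / 43966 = 7.00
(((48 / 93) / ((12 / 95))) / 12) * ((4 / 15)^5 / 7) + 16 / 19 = 4746159664 / 5635625625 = 0.84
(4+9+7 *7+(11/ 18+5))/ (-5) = -1217/ 90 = -13.52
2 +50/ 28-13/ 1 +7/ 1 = -31/ 14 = -2.21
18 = 18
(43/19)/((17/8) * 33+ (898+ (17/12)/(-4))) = 2064/882607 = 0.00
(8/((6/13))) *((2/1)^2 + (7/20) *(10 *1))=130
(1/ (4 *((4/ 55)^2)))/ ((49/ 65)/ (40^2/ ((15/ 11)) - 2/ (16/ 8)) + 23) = 691530125/ 336515968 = 2.05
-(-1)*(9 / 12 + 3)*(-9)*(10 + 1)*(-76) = 28215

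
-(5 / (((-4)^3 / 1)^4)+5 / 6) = -41943055 / 50331648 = -0.83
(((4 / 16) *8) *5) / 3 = 3.33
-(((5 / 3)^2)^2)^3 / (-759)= 244140625 / 403363719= 0.61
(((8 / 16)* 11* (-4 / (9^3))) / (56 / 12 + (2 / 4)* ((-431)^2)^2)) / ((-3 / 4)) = 176 / 75467135148039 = 0.00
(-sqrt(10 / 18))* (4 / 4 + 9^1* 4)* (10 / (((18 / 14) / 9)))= -1930.47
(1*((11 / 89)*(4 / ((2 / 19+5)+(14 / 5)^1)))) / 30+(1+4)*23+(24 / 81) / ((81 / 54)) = 623685995 / 5413959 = 115.20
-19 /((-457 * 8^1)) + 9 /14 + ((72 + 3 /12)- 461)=-9932305 /25592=-388.10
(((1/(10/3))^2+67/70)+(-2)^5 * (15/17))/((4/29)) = -197.11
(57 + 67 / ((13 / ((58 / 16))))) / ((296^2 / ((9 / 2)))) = 70839 / 18224128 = 0.00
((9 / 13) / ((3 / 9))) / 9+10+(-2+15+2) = 25.23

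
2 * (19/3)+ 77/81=1103/81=13.62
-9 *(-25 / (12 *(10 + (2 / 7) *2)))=525 / 296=1.77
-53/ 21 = -2.52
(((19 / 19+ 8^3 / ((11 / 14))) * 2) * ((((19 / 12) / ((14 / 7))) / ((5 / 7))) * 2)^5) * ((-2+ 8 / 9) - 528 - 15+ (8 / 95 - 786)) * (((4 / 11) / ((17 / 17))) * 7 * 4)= -41722649756064406381 / 44104500000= -945995301.07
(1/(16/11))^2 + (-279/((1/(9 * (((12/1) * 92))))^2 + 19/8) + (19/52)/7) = -49138361030737/420169754368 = -116.95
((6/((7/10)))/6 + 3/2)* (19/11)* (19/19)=779/154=5.06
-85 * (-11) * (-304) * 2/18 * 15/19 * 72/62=-897600/31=-28954.84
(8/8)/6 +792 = 4753/6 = 792.17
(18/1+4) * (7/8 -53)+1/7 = -32105/28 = -1146.61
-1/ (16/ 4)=-1/ 4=-0.25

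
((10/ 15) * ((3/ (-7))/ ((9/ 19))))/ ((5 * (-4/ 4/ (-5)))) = -38/ 63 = -0.60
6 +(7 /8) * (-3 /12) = 185 /32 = 5.78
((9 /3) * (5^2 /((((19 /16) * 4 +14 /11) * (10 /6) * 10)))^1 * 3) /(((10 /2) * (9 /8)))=528 /1325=0.40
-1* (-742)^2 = -550564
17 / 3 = 5.67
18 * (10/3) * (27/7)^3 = 1180980/343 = 3443.09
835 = 835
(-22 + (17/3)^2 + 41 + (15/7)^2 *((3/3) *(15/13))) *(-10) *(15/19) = -16169750/36309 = -445.34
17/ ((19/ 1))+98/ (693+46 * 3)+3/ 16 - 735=-185375449/ 252624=-733.80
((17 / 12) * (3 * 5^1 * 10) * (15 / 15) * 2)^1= 425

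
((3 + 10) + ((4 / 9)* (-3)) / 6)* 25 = 2875 / 9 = 319.44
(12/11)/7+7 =551/77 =7.16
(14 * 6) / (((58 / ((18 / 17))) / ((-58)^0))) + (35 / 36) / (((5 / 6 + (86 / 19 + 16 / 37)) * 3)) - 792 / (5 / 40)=-1373304609871 / 216800694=-6334.41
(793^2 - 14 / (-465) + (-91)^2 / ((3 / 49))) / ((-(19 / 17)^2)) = -611707.62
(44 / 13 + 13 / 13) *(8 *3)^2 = 32832 / 13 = 2525.54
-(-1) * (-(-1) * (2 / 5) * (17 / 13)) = 34 / 65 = 0.52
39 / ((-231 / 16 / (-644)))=19136 / 11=1739.64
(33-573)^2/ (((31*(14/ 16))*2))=1166400/ 217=5375.12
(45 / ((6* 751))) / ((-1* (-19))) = 15 / 28538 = 0.00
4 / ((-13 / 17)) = -5.23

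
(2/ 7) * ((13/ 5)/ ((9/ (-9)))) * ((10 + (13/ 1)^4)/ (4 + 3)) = -3032.02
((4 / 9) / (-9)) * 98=-392 / 81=-4.84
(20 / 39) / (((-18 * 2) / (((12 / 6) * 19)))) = -190 / 351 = -0.54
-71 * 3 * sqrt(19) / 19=-213 * sqrt(19) / 19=-48.87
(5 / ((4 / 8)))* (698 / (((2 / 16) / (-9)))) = -502560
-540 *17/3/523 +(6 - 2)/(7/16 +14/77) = 34652/57007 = 0.61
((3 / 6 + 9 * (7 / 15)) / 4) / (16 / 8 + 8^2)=47 / 2640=0.02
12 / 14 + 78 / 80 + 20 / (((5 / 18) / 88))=1774593 / 280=6337.83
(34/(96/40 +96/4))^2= 7225/4356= 1.66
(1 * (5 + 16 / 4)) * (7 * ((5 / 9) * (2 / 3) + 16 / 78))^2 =1999396 / 13689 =146.06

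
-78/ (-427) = 78/ 427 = 0.18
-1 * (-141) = 141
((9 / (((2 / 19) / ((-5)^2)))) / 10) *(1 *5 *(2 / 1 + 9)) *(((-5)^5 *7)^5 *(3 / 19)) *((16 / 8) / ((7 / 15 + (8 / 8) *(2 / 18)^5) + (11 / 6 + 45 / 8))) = -43921716998666524887084960937500 / 18718573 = -2346424430893665071962749.00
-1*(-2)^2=-4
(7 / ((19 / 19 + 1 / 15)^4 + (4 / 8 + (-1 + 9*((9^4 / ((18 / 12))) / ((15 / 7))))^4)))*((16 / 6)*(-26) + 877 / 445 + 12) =-498885750 / 146590123399986427448893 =-0.00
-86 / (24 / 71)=-3053 / 12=-254.42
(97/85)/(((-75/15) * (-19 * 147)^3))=97/9259802784225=0.00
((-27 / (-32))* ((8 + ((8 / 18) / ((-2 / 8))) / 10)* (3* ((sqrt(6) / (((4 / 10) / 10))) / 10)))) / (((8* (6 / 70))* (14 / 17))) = 2805* sqrt(6) / 32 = 214.71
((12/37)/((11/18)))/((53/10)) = 2160/21571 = 0.10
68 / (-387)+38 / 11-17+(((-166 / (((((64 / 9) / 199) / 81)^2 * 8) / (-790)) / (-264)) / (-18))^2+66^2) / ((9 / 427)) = 14904774482349622.90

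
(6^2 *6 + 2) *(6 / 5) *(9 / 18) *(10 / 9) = 436 / 3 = 145.33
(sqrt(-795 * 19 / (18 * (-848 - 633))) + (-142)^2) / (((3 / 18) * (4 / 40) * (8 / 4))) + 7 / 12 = 5 * sqrt(44741010) / 1481 + 7259047 / 12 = 604943.17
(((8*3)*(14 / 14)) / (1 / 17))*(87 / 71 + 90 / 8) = 361386 / 71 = 5089.94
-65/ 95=-13/ 19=-0.68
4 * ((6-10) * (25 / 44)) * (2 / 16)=-25 / 22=-1.14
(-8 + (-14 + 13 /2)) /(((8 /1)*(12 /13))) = -403 /192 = -2.10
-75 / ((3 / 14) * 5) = -70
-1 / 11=-0.09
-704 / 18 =-352 / 9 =-39.11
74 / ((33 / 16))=1184 / 33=35.88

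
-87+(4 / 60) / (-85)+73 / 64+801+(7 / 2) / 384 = 233424619 / 326400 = 715.15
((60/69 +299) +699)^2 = 527804676/529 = 997740.41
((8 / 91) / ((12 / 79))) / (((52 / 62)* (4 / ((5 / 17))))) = 12245 / 241332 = 0.05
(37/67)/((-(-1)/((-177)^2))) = 1159173/67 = 17301.09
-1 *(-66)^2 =-4356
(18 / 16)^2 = 81 / 64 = 1.27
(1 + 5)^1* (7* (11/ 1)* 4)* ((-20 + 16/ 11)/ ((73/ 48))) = -1645056/ 73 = -22535.01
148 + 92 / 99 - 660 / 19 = 214796 / 1881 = 114.19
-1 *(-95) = 95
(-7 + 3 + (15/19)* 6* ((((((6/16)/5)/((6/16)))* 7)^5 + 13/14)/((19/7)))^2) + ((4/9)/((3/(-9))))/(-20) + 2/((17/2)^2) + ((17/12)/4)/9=36306539191227439/1672524281250000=21.71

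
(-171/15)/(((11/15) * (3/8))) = -456/11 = -41.45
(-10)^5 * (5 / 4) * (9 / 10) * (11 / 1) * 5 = -6187500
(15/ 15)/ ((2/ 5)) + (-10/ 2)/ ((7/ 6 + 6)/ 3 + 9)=169/ 82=2.06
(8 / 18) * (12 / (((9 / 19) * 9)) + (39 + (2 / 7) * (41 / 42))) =222760 / 11907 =18.71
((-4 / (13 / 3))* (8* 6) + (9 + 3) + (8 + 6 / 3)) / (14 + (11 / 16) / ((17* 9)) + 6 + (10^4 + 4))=-709920 / 319003919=-0.00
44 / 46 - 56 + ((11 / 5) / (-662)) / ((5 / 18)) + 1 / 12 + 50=-11355799 / 2283900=-4.97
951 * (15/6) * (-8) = -19020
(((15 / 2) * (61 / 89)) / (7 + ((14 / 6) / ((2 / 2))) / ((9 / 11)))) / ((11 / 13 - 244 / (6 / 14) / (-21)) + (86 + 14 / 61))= 176319585 / 38586299948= 0.00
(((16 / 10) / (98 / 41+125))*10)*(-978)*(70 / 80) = -187124 / 1741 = -107.48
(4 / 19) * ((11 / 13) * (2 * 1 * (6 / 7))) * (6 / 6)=528 / 1729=0.31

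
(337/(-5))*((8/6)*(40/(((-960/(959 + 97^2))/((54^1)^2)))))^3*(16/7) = 25549352176230158303232/35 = 729981490749433094378.06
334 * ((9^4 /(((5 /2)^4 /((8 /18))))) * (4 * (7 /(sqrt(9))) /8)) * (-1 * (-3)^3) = 490867776 /625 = 785388.44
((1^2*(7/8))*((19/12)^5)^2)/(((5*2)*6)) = 42917463804607/29720334827520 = 1.44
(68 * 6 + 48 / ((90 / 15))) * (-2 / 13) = -64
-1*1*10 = -10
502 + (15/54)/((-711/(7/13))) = 83519713/166374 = 502.00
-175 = -175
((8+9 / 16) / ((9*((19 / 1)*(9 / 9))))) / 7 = 137 / 19152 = 0.01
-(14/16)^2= -49/64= -0.77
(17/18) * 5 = 85/18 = 4.72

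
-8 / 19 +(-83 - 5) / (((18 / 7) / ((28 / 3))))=-164072 / 513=-319.83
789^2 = 622521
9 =9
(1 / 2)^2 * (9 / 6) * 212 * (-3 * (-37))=17649 / 2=8824.50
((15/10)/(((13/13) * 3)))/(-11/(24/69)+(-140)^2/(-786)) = -0.01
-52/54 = -26/27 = -0.96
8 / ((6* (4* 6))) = 1 / 18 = 0.06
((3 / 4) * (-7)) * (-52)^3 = 738192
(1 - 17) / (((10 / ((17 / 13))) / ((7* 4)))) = -3808 / 65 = -58.58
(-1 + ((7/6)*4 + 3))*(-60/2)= -200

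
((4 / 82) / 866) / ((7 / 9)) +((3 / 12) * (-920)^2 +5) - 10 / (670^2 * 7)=1180443823216207 / 5578525190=211605.00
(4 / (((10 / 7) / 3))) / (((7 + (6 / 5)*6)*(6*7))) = 1 / 71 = 0.01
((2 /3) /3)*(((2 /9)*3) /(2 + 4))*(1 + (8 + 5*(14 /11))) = 338 /891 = 0.38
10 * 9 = 90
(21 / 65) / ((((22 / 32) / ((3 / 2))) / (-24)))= -12096 / 715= -16.92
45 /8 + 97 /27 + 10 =4151 /216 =19.22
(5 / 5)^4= 1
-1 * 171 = -171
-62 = -62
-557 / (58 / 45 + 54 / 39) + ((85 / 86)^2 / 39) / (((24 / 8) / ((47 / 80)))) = -208.34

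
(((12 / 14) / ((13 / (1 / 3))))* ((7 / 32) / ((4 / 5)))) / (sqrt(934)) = 5* sqrt(934) / 777088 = 0.00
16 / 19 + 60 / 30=2.84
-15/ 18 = -5/ 6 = -0.83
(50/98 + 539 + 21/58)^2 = 2354128656489/8076964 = 291462.07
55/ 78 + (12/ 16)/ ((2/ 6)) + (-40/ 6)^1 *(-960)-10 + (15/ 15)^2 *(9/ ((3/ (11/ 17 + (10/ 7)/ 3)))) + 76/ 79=6397.29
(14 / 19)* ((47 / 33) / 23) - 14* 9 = -1816388 / 14421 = -125.95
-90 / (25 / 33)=-594 / 5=-118.80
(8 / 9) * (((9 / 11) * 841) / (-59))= -6728 / 649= -10.37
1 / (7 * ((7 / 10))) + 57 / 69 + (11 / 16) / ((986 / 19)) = 18551479 / 17779552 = 1.04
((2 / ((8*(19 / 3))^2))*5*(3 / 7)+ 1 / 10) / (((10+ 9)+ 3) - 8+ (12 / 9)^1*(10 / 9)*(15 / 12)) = 1109889 / 173048960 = 0.01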